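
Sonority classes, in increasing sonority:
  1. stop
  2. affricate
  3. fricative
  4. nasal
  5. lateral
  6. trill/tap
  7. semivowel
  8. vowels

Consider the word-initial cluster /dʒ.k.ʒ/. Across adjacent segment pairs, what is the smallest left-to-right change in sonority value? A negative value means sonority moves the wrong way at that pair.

/dʒ/ — affricate, sonority 2.
/k/ — stop, sonority 1.
/ʒ/ — fricative, sonority 3.
/dʒ/→/k/: change -1.
/k/→/ʒ/: change +2.
Minimum = -1.

-1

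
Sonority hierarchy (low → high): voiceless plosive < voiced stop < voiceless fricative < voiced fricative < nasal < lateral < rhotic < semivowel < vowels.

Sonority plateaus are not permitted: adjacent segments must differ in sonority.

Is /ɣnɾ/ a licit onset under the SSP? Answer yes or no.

yes

/ɣ/ is a voiced fricative (sonority 4).
/n/ is a nasal (sonority 5).
/ɾ/ is a rhotic (sonority 7).
The profile 4-5-7 strictly rises, so the onset satisfies the SSP.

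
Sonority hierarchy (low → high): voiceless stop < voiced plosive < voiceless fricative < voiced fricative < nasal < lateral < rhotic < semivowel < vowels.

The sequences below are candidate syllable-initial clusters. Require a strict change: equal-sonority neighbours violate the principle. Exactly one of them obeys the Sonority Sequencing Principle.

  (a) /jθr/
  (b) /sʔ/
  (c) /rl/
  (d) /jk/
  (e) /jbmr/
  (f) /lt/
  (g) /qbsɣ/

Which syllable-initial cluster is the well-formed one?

g

(a) 8-3-7 → violates
(b) 3-1 → violates
(c) 7-6 → violates
(d) 8-1 → violates
(e) 8-2-5-7 → violates
(f) 6-1 → violates
(g) 1-2-3-4 → obeys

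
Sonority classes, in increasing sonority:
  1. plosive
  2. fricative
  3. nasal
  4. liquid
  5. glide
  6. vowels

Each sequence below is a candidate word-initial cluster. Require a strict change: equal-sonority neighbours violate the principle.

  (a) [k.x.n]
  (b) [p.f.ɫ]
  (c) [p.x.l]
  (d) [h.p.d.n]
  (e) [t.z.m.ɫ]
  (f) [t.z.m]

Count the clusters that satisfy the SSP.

(a) 1-2-3 → obeys
(b) 1-2-4 → obeys
(c) 1-2-4 → obeys
(d) 2-1-1-3 → violates
(e) 1-2-3-4 → obeys
(f) 1-2-3 → obeys

5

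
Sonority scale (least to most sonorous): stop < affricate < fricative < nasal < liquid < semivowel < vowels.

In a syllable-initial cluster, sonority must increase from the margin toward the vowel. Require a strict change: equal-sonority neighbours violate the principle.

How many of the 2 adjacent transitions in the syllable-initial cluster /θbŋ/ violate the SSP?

1

/θ/ is a fricative (sonority 3).
/b/ is a stop (sonority 1).
/ŋ/ is a nasal (sonority 4).
/θ/→/b/: 3→1 (does not rise) — violation.
/b/→/ŋ/: 1→4 (rises) — ok.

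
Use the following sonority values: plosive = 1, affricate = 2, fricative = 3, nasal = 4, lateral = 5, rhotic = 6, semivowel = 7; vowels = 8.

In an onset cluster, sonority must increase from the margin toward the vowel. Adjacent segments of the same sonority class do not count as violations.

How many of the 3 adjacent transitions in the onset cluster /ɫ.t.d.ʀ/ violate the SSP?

/ɫ/: lateral = 5.
/t/: plosive = 1.
/d/: plosive = 1.
/ʀ/: rhotic = 6.
/ɫ/→/t/: 5→1 (does not rise) — violation.
/t/→/d/: 1→1 (plateau, allowed) — ok.
/d/→/ʀ/: 1→6 (rises) — ok.

1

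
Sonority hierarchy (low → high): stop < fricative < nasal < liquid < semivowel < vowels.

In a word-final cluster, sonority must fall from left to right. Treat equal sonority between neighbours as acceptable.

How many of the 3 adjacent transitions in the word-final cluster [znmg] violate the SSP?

1

/z/ is a fricative (sonority 2).
/n/ is a nasal (sonority 3).
/m/ is a nasal (sonority 3).
/g/ is a stop (sonority 1).
/z/→/n/: 2→3 (does not fall) — violation.
/n/→/m/: 3→3 (plateau, allowed) — ok.
/m/→/g/: 3→1 (falls) — ok.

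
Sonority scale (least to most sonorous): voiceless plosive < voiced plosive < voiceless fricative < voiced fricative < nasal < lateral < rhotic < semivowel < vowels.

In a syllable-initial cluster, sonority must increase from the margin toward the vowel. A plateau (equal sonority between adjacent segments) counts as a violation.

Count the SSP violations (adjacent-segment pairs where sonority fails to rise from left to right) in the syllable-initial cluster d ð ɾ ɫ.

1

/d/: voiced plosive = 2.
/ð/: voiced fricative = 4.
/ɾ/: rhotic = 7.
/ɫ/: lateral = 6.
/d/→/ð/: 2→4 (rises) — ok.
/ð/→/ɾ/: 4→7 (rises) — ok.
/ɾ/→/ɫ/: 7→6 (does not rise) — violation.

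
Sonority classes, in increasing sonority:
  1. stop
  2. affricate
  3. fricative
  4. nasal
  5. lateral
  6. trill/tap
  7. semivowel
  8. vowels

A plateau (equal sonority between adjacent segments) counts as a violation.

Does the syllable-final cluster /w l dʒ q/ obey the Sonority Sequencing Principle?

yes

/w/: semivowel = 7.
/l/: lateral = 5.
/dʒ/: affricate = 2.
/q/: stop = 1.
The profile 7-5-2-1 strictly falls, so the syllable-final cluster satisfies the SSP.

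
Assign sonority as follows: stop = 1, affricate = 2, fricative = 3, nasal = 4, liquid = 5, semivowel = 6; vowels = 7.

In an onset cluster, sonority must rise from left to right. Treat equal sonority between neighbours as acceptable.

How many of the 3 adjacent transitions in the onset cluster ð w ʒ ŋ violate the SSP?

/ð/ — fricative, sonority 3.
/w/ — semivowel, sonority 6.
/ʒ/ — fricative, sonority 3.
/ŋ/ — nasal, sonority 4.
/ð/→/w/: 3→6 (rises) — ok.
/w/→/ʒ/: 6→3 (does not rise) — violation.
/ʒ/→/ŋ/: 3→4 (rises) — ok.

1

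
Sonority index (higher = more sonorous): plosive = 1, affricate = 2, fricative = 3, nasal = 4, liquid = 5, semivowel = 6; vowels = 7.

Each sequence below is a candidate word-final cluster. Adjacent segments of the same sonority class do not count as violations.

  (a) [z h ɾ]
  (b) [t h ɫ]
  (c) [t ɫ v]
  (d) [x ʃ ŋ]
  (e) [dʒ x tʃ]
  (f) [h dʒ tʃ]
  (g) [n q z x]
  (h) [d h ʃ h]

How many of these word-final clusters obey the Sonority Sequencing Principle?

1

(a) sonority 3-3-5: ill-formed.
(b) sonority 1-3-5: ill-formed.
(c) sonority 1-5-3: ill-formed.
(d) sonority 3-3-4: ill-formed.
(e) sonority 2-3-2: ill-formed.
(f) sonority 3-2-2: well-formed.
(g) sonority 4-1-3-3: ill-formed.
(h) sonority 1-3-3-3: ill-formed.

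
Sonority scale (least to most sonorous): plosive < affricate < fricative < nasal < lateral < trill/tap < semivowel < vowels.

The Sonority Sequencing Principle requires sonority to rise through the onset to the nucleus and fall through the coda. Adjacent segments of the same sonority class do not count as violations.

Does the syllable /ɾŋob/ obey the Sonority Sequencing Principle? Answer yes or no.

Onset: /ɾ/ is a trill/tap (sonority 6), /ŋ/ is a nasal (sonority 4); then the nucleus /o/ (sonority 8).
Onset profile 6-4-8 — does not rise throughout.
Coda: /b/ is a plosive (sonority 1).
Coda profile 8-1 — falls from the nucleus.

no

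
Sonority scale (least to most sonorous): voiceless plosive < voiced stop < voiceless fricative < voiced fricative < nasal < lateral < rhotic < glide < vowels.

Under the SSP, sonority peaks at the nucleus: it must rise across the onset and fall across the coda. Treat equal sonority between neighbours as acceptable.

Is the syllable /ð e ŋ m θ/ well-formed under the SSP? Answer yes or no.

yes

Onset: /ð/ is a voiced fricative (sonority 4); then the nucleus /e/ (sonority 9).
Onset profile 4-9 — rises to the nucleus.
Coda: /ŋ/ is a nasal (sonority 5), /m/ is a nasal (sonority 5), /θ/ is a voiceless fricative (sonority 3).
Coda profile 9-5-5-3 — falls from the nucleus.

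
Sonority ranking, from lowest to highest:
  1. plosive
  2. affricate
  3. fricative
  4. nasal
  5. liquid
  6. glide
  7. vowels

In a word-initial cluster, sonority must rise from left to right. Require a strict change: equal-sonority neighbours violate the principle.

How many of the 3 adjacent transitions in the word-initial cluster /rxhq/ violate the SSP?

/r/ is a liquid (sonority 5).
/x/ is a fricative (sonority 3).
/h/ is a fricative (sonority 3).
/q/ is a plosive (sonority 1).
/r/→/x/: 5→3 (does not rise) — violation.
/x/→/h/: 3→3 (plateau) — violation.
/h/→/q/: 3→1 (does not rise) — violation.

3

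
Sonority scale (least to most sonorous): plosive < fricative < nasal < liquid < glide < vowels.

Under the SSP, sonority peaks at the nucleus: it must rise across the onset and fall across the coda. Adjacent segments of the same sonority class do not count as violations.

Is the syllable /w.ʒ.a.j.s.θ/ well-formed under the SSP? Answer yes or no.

no

Onset: /w/ is a glide (sonority 5), /ʒ/ is a fricative (sonority 2); then the nucleus /a/ (sonority 6).
Onset profile 5-2-6 — does not rise throughout.
Coda: /j/ is a glide (sonority 5), /s/ is a fricative (sonority 2), /θ/ is a fricative (sonority 2).
Coda profile 6-5-2-2 — falls from the nucleus.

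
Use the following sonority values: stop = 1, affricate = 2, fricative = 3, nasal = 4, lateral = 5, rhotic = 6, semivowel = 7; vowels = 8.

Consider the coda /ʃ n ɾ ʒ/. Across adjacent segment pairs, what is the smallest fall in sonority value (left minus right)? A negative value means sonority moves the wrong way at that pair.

/ʃ/ — fricative, sonority 3.
/n/ — nasal, sonority 4.
/ɾ/ — rhotic, sonority 6.
/ʒ/ — fricative, sonority 3.
/ʃ/→/n/: change -1.
/n/→/ɾ/: change -2.
/ɾ/→/ʒ/: change +3.
Minimum = -2.

-2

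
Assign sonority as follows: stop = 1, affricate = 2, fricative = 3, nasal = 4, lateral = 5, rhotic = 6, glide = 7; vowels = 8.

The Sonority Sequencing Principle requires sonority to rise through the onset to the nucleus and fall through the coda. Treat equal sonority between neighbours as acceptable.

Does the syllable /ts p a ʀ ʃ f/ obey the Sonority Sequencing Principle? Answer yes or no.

Onset: /ts/ is an affricate (sonority 2), /p/ is a stop (sonority 1); then the nucleus /a/ (sonority 8).
Onset profile 2-1-8 — does not rise throughout.
Coda: /ʀ/ is a rhotic (sonority 6), /ʃ/ is a fricative (sonority 3), /f/ is a fricative (sonority 3).
Coda profile 8-6-3-3 — falls from the nucleus.

no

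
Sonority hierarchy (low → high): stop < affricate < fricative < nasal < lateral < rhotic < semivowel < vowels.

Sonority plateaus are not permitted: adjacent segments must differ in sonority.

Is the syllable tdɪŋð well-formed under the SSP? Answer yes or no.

Onset: /t/ is a stop (sonority 1), /d/ is a stop (sonority 1); then the nucleus /ɪ/ (sonority 8).
Onset profile 1-1-8 — does not strictly rise throughout.
Coda: /ŋ/ is a nasal (sonority 4), /ð/ is a fricative (sonority 3).
Coda profile 8-4-3 — falls from the nucleus.

no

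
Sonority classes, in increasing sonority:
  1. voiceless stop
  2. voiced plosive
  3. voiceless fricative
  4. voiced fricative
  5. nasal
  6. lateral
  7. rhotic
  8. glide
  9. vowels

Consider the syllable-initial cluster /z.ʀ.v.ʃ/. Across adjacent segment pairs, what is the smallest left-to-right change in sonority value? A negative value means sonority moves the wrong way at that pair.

/z/: voiced fricative = 4.
/ʀ/: rhotic = 7.
/v/: voiced fricative = 4.
/ʃ/: voiceless fricative = 3.
/z/→/ʀ/: change +3.
/ʀ/→/v/: change -3.
/v/→/ʃ/: change -1.
Minimum = -3.

-3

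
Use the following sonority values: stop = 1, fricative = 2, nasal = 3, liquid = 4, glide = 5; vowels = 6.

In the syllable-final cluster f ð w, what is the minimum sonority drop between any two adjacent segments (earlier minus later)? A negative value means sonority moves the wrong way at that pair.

-3

/f/ is a fricative (sonority 2).
/ð/ is a fricative (sonority 2).
/w/ is a glide (sonority 5).
/f/→/ð/: change +0.
/ð/→/w/: change -3.
Minimum = -3.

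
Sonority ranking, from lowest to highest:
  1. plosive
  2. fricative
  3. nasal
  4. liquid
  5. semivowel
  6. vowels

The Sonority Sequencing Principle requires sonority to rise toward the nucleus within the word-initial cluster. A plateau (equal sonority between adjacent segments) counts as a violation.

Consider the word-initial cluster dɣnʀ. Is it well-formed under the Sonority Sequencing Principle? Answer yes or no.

/d/: plosive = 1.
/ɣ/: fricative = 2.
/n/: nasal = 3.
/ʀ/: liquid = 4.
The profile 1-2-3-4 strictly rises, so the word-initial cluster satisfies the SSP.

yes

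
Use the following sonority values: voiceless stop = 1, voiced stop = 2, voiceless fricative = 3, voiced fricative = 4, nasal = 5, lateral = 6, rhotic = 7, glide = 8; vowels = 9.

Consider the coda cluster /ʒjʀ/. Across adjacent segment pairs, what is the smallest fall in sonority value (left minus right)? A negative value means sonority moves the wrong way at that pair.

-4

/ʒ/: voiced fricative = 4.
/j/: glide = 8.
/ʀ/: rhotic = 7.
/ʒ/→/j/: change -4.
/j/→/ʀ/: change +1.
Minimum = -4.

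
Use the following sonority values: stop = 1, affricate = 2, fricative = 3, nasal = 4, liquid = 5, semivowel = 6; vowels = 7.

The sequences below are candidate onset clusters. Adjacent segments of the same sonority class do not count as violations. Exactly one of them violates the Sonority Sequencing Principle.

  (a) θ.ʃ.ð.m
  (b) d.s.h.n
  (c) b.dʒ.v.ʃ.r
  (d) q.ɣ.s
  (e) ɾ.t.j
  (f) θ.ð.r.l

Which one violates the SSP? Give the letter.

(a) sonority 3-3-3-4: well-formed.
(b) sonority 1-3-3-4: well-formed.
(c) sonority 1-2-3-3-5: well-formed.
(d) sonority 1-3-3: well-formed.
(e) sonority 5-1-6: ill-formed.
(f) sonority 3-3-5-5: well-formed.

e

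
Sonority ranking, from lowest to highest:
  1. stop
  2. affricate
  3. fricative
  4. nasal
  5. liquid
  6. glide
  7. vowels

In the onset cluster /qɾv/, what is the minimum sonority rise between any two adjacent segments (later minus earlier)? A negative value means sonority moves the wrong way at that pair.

-2

/q/: stop = 1.
/ɾ/: liquid = 5.
/v/: fricative = 3.
/q/→/ɾ/: change +4.
/ɾ/→/v/: change -2.
Minimum = -2.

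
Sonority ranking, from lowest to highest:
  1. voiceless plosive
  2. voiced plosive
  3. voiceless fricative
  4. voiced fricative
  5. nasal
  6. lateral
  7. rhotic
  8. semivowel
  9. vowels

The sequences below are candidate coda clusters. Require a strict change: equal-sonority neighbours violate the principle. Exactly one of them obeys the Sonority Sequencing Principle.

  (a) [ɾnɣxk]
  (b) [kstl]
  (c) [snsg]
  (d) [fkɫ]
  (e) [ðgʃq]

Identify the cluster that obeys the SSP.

a

(a) [ɾnɣxk]: profile 7-5-4-3-1 — obeys.
(b) [kstl]: profile 1-3-1-6 — violates.
(c) [snsg]: profile 3-5-3-2 — violates.
(d) [fkɫ]: profile 3-1-6 — violates.
(e) [ðgʃq]: profile 4-2-3-1 — violates.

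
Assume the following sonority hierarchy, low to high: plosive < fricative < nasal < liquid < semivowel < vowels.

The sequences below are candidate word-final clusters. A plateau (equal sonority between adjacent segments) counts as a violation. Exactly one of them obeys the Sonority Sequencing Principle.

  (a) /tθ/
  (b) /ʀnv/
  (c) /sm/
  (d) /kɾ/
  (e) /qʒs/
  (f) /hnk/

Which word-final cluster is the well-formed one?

(a) /tθ/: profile 1-2 — violates.
(b) /ʀnv/: profile 4-3-2 — obeys.
(c) /sm/: profile 2-3 — violates.
(d) /kɾ/: profile 1-4 — violates.
(e) /qʒs/: profile 1-2-2 — violates.
(f) /hnk/: profile 2-3-1 — violates.

b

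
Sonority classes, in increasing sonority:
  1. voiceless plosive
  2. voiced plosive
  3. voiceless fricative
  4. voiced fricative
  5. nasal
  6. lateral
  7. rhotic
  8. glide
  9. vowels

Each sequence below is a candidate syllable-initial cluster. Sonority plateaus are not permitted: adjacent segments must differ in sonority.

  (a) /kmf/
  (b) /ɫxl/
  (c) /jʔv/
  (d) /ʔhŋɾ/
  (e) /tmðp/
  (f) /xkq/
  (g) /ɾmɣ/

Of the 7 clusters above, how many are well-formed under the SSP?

1

(a) 1-5-3 → violates
(b) 6-3-6 → violates
(c) 8-1-4 → violates
(d) 1-3-5-7 → obeys
(e) 1-5-4-1 → violates
(f) 3-1-1 → violates
(g) 7-5-4 → violates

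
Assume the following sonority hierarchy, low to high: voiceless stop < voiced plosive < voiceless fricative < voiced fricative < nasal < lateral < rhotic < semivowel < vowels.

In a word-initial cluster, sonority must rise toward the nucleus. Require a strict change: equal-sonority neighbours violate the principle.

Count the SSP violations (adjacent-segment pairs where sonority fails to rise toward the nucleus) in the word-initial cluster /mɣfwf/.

/m/: nasal = 5.
/ɣ/: voiced fricative = 4.
/f/: voiceless fricative = 3.
/w/: semivowel = 8.
/f/: voiceless fricative = 3.
/m/→/ɣ/: 5→4 (does not rise) — violation.
/ɣ/→/f/: 4→3 (does not rise) — violation.
/f/→/w/: 3→8 (rises) — ok.
/w/→/f/: 8→3 (does not rise) — violation.

3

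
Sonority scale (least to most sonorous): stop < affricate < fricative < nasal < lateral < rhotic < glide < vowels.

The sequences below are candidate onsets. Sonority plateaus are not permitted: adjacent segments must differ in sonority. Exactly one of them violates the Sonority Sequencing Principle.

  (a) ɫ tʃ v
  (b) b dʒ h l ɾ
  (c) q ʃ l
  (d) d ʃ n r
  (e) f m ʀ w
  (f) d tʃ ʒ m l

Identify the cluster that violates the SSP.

a

(a) sonority 5-2-3: ill-formed.
(b) sonority 1-2-3-5-6: well-formed.
(c) sonority 1-3-5: well-formed.
(d) sonority 1-3-4-6: well-formed.
(e) sonority 3-4-6-7: well-formed.
(f) sonority 1-2-3-4-5: well-formed.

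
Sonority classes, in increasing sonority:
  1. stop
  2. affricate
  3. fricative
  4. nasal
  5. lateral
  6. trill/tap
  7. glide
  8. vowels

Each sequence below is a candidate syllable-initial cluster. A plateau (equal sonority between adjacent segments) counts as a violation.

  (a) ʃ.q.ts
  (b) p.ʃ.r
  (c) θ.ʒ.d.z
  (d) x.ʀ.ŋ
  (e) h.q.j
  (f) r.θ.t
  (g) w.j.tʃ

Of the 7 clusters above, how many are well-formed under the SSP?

(a) sonority 3-1-2: ill-formed.
(b) sonority 1-3-6: well-formed.
(c) sonority 3-3-1-3: ill-formed.
(d) sonority 3-6-4: ill-formed.
(e) sonority 3-1-7: ill-formed.
(f) sonority 6-3-1: ill-formed.
(g) sonority 7-7-2: ill-formed.

1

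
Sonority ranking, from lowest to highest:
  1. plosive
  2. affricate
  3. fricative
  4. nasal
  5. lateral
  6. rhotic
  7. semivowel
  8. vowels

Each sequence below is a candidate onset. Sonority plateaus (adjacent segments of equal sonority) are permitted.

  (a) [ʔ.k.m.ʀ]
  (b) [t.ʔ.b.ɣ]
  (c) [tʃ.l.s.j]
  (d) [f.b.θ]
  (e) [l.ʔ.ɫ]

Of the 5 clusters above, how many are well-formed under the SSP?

(a) 1-1-4-6 → obeys
(b) 1-1-1-3 → obeys
(c) 2-5-3-7 → violates
(d) 3-1-3 → violates
(e) 5-1-5 → violates

2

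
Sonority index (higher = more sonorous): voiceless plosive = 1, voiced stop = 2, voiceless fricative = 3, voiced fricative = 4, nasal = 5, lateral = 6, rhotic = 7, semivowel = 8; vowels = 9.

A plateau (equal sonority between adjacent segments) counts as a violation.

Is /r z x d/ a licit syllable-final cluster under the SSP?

/r/: rhotic = 7.
/z/: voiced fricative = 4.
/x/: voiceless fricative = 3.
/d/: voiced stop = 2.
The profile 7-4-3-2 strictly falls, so the syllable-final cluster satisfies the SSP.

yes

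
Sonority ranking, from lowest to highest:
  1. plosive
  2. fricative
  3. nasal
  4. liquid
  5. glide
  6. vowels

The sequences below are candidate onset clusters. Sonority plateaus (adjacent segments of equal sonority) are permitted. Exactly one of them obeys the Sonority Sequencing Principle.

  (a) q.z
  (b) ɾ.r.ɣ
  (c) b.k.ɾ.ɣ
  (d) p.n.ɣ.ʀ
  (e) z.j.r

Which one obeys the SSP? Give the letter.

(a) sonority 1-2: well-formed.
(b) sonority 4-4-2: ill-formed.
(c) sonority 1-1-4-2: ill-formed.
(d) sonority 1-3-2-4: ill-formed.
(e) sonority 2-5-4: ill-formed.

a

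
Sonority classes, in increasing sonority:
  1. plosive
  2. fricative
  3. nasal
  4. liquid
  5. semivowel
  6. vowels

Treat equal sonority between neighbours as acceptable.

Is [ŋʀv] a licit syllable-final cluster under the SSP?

no

/ŋ/ — nasal, sonority 3.
/ʀ/ — liquid, sonority 4.
/v/ — fricative, sonority 2.
The profile is 3-4-2. Between /ŋ/ (3) and /ʀ/ (4) sonority does not fall, so the cluster violates the SSP.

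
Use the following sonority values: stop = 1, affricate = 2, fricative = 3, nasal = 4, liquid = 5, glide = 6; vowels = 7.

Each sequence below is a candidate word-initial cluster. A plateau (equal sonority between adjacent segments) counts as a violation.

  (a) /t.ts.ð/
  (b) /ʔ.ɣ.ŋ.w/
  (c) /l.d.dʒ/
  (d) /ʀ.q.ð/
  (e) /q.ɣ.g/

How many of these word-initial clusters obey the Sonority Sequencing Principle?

2

(a) 1-2-3 → obeys
(b) 1-3-4-6 → obeys
(c) 5-1-2 → violates
(d) 5-1-3 → violates
(e) 1-3-1 → violates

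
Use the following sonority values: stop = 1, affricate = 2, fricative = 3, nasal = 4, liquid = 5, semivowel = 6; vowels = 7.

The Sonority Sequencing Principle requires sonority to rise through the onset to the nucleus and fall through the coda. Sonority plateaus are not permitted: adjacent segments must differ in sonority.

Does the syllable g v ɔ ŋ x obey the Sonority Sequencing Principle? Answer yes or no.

yes

Onset: /g/ is a stop (sonority 1), /v/ is a fricative (sonority 3); then the nucleus /ɔ/ (sonority 7).
Onset profile 1-3-7 — rises to the nucleus.
Coda: /ŋ/ is a nasal (sonority 4), /x/ is a fricative (sonority 3).
Coda profile 7-4-3 — falls from the nucleus.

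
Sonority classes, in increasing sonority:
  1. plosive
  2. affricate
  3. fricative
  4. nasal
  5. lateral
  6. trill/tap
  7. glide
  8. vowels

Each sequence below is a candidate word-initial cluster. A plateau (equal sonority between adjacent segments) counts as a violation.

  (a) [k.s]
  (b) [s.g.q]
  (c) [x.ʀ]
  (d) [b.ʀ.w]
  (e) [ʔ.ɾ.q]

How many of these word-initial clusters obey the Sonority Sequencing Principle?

(a) 1-3 → obeys
(b) 3-1-1 → violates
(c) 3-6 → obeys
(d) 1-6-7 → obeys
(e) 1-6-1 → violates

3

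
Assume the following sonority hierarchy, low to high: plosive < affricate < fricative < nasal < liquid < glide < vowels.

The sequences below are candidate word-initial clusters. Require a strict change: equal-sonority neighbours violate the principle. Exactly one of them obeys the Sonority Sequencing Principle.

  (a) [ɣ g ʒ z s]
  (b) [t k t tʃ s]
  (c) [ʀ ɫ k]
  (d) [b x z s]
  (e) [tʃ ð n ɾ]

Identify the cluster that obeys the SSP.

e

(a) [ɣ g ʒ z s]: profile 3-1-3-3-3 — violates.
(b) [t k t tʃ s]: profile 1-1-1-2-3 — violates.
(c) [ʀ ɫ k]: profile 5-5-1 — violates.
(d) [b x z s]: profile 1-3-3-3 — violates.
(e) [tʃ ð n ɾ]: profile 2-3-4-5 — obeys.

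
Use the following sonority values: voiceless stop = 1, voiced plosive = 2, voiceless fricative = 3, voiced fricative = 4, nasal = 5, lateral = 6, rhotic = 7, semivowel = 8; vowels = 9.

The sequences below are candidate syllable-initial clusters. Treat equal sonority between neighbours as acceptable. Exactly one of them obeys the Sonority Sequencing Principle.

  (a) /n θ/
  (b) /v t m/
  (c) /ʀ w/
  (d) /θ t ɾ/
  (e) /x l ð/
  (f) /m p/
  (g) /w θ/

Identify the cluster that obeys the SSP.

(a) 5-3 → violates
(b) 4-1-5 → violates
(c) 7-8 → obeys
(d) 3-1-7 → violates
(e) 3-6-4 → violates
(f) 5-1 → violates
(g) 8-3 → violates

c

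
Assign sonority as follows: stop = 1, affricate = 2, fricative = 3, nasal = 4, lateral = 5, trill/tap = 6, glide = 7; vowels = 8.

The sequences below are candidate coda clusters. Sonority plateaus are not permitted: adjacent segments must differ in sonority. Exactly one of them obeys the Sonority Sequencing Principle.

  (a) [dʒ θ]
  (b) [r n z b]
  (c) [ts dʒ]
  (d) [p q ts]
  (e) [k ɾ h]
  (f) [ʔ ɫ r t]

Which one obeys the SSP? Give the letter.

b

(a) 2-3 → violates
(b) 6-4-3-1 → obeys
(c) 2-2 → violates
(d) 1-1-2 → violates
(e) 1-6-3 → violates
(f) 1-5-6-1 → violates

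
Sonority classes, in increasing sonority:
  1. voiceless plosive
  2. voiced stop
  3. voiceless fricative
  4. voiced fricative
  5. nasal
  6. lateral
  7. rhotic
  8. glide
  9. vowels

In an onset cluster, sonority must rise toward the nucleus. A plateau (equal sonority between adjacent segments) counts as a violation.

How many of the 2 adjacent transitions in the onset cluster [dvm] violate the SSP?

0

/d/: voiced stop = 2.
/v/: voiced fricative = 4.
/m/: nasal = 5.
/d/→/v/: 2→4 (rises) — ok.
/v/→/m/: 4→5 (rises) — ok.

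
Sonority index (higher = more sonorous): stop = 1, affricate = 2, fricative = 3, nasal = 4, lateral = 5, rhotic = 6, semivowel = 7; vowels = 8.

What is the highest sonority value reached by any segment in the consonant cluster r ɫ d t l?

/r/: rhotic = 6.
/ɫ/: lateral = 5.
/d/: stop = 1.
/t/: stop = 1.
/l/: lateral = 5.
The maximum is 6.

6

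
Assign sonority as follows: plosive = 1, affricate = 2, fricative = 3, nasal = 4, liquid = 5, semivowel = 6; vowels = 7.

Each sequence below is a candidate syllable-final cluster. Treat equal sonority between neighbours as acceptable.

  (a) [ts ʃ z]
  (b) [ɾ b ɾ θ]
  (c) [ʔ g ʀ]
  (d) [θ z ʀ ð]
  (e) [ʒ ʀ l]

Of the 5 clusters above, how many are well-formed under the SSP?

(a) sonority 2-3-3: ill-formed.
(b) sonority 5-1-5-3: ill-formed.
(c) sonority 1-1-5: ill-formed.
(d) sonority 3-3-5-3: ill-formed.
(e) sonority 3-5-5: ill-formed.

0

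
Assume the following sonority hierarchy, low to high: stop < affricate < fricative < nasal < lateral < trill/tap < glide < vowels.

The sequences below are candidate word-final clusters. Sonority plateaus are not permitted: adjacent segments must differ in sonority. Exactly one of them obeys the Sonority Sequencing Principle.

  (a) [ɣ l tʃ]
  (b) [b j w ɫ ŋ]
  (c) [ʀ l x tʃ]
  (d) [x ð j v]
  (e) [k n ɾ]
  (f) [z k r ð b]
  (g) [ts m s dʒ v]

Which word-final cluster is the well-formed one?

(a) [ɣ l tʃ]: profile 3-5-2 — violates.
(b) [b j w ɫ ŋ]: profile 1-7-7-5-4 — violates.
(c) [ʀ l x tʃ]: profile 6-5-3-2 — obeys.
(d) [x ð j v]: profile 3-3-7-3 — violates.
(e) [k n ɾ]: profile 1-4-6 — violates.
(f) [z k r ð b]: profile 3-1-6-3-1 — violates.
(g) [ts m s dʒ v]: profile 2-4-3-2-3 — violates.

c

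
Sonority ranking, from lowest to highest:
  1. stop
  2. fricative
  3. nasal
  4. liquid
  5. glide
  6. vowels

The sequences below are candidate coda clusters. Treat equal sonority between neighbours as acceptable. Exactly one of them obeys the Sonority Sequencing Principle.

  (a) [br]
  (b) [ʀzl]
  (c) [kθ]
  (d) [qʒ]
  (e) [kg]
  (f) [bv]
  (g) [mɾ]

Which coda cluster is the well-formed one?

(a) 1-4 → violates
(b) 4-2-4 → violates
(c) 1-2 → violates
(d) 1-2 → violates
(e) 1-1 → obeys
(f) 1-2 → violates
(g) 3-4 → violates

e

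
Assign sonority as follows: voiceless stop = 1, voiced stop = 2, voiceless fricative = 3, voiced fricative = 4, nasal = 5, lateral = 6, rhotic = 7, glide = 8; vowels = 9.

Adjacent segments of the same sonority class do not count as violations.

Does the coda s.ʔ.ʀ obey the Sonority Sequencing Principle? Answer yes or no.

/s/ — voiceless fricative, sonority 3.
/ʔ/ — voiceless stop, sonority 1.
/ʀ/ — rhotic, sonority 7.
The profile is 3-1-7. Between /ʔ/ (1) and /ʀ/ (7) sonority does not fall, so the cluster violates the SSP.

no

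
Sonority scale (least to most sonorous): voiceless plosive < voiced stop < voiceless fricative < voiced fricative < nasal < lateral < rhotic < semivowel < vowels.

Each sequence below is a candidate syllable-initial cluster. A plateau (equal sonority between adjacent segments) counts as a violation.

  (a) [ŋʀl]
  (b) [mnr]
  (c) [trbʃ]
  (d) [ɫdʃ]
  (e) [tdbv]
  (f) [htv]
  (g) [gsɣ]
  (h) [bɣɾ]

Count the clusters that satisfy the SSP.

2

(a) 5-7-6 → violates
(b) 5-5-7 → violates
(c) 1-7-2-3 → violates
(d) 6-2-3 → violates
(e) 1-2-2-4 → violates
(f) 3-1-4 → violates
(g) 2-3-4 → obeys
(h) 2-4-7 → obeys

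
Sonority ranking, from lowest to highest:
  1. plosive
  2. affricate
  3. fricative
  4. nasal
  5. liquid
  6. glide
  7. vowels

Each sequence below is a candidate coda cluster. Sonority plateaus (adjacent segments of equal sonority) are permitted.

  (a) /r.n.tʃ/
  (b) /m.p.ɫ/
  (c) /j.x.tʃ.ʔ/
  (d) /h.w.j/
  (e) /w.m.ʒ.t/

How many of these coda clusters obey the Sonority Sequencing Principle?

(a) sonority 5-4-2: well-formed.
(b) sonority 4-1-5: ill-formed.
(c) sonority 6-3-2-1: well-formed.
(d) sonority 3-6-6: ill-formed.
(e) sonority 6-4-3-1: well-formed.

3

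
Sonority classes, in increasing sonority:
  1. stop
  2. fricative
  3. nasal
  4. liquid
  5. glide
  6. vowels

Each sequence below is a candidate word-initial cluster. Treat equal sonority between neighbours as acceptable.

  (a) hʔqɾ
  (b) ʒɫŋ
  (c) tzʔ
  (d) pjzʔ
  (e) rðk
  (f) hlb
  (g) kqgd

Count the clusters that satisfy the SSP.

1

(a) sonority 2-1-1-4: ill-formed.
(b) sonority 2-4-3: ill-formed.
(c) sonority 1-2-1: ill-formed.
(d) sonority 1-5-2-1: ill-formed.
(e) sonority 4-2-1: ill-formed.
(f) sonority 2-4-1: ill-formed.
(g) sonority 1-1-1-1: well-formed.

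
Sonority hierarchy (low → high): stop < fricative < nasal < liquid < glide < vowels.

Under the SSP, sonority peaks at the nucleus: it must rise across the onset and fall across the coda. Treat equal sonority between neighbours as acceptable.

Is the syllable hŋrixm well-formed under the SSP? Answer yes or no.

Onset: /h/ is a fricative (sonority 2), /ŋ/ is a nasal (sonority 3), /r/ is a liquid (sonority 4); then the nucleus /i/ (sonority 6).
Onset profile 2-3-4-6 — rises to the nucleus.
Coda: /x/ is a fricative (sonority 2), /m/ is a nasal (sonority 3).
Coda profile 6-2-3 — does not fall throughout.

no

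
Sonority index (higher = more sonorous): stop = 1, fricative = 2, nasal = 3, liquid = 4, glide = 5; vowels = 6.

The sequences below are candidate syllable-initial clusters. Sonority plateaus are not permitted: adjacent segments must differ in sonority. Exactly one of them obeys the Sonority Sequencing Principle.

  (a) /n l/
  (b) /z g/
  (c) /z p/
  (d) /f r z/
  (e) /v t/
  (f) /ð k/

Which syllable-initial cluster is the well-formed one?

a

(a) /n l/: profile 3-4 — obeys.
(b) /z g/: profile 2-1 — violates.
(c) /z p/: profile 2-1 — violates.
(d) /f r z/: profile 2-4-2 — violates.
(e) /v t/: profile 2-1 — violates.
(f) /ð k/: profile 2-1 — violates.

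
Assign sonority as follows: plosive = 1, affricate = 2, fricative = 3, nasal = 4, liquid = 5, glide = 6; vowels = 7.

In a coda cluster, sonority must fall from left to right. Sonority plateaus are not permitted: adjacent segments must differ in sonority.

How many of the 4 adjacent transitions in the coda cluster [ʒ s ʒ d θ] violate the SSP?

/ʒ/ — fricative, sonority 3.
/s/ — fricative, sonority 3.
/ʒ/ — fricative, sonority 3.
/d/ — plosive, sonority 1.
/θ/ — fricative, sonority 3.
/ʒ/→/s/: 3→3 (plateau) — violation.
/s/→/ʒ/: 3→3 (plateau) — violation.
/ʒ/→/d/: 3→1 (falls) — ok.
/d/→/θ/: 1→3 (does not fall) — violation.

3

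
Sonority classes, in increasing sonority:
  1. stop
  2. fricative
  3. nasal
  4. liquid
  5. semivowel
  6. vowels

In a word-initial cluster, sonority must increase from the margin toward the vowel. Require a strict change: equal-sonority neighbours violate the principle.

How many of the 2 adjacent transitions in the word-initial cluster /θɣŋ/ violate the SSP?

1

/θ/: fricative = 2.
/ɣ/: fricative = 2.
/ŋ/: nasal = 3.
/θ/→/ɣ/: 2→2 (plateau) — violation.
/ɣ/→/ŋ/: 2→3 (rises) — ok.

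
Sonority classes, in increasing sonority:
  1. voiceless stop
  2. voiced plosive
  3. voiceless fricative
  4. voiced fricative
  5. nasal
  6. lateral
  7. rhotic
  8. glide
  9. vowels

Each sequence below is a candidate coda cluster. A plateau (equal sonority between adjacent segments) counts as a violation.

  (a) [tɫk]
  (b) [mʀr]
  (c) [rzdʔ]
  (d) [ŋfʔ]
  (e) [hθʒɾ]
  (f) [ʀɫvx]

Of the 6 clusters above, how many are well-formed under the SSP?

3

(a) sonority 1-6-1: ill-formed.
(b) sonority 5-7-7: ill-formed.
(c) sonority 7-4-2-1: well-formed.
(d) sonority 5-3-1: well-formed.
(e) sonority 3-3-4-7: ill-formed.
(f) sonority 7-6-4-3: well-formed.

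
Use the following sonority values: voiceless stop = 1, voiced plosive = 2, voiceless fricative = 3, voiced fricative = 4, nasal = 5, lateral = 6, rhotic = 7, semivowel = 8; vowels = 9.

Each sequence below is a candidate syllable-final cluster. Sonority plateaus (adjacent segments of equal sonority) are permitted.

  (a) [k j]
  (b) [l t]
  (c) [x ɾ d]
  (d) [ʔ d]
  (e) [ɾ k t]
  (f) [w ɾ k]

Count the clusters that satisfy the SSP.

(a) [k j]: profile 1-8 — violates.
(b) [l t]: profile 6-1 — obeys.
(c) [x ɾ d]: profile 3-7-2 — violates.
(d) [ʔ d]: profile 1-2 — violates.
(e) [ɾ k t]: profile 7-1-1 — obeys.
(f) [w ɾ k]: profile 8-7-1 — obeys.

3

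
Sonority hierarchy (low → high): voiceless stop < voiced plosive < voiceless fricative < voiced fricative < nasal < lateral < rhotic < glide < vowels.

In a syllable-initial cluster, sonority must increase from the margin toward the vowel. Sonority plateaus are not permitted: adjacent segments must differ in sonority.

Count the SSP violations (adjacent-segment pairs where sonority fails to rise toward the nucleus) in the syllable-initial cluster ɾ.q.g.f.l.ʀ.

1

/ɾ/ — rhotic, sonority 7.
/q/ — voiceless stop, sonority 1.
/g/ — voiced plosive, sonority 2.
/f/ — voiceless fricative, sonority 3.
/l/ — lateral, sonority 6.
/ʀ/ — rhotic, sonority 7.
/ɾ/→/q/: 7→1 (does not rise) — violation.
/q/→/g/: 1→2 (rises) — ok.
/g/→/f/: 2→3 (rises) — ok.
/f/→/l/: 3→6 (rises) — ok.
/l/→/ʀ/: 6→7 (rises) — ok.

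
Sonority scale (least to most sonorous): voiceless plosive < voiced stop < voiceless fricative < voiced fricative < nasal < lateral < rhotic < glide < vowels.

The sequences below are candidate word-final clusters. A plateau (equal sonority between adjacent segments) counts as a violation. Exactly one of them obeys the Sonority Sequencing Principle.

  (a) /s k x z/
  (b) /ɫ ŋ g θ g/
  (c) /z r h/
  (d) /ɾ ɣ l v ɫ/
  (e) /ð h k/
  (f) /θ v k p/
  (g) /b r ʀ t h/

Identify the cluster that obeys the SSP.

(a) /s k x z/: profile 3-1-3-4 — violates.
(b) /ɫ ŋ g θ g/: profile 6-5-2-3-2 — violates.
(c) /z r h/: profile 4-7-3 — violates.
(d) /ɾ ɣ l v ɫ/: profile 7-4-6-4-6 — violates.
(e) /ð h k/: profile 4-3-1 — obeys.
(f) /θ v k p/: profile 3-4-1-1 — violates.
(g) /b r ʀ t h/: profile 2-7-7-1-3 — violates.

e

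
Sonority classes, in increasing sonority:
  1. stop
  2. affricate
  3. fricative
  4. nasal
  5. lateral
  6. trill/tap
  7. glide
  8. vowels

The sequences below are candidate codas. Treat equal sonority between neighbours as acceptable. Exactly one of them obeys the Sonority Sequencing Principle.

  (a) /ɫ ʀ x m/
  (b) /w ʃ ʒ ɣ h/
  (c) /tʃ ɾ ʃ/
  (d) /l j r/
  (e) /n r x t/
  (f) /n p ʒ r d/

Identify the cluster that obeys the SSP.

b

(a) 5-6-3-4 → violates
(b) 7-3-3-3-3 → obeys
(c) 2-6-3 → violates
(d) 5-7-6 → violates
(e) 4-6-3-1 → violates
(f) 4-1-3-6-1 → violates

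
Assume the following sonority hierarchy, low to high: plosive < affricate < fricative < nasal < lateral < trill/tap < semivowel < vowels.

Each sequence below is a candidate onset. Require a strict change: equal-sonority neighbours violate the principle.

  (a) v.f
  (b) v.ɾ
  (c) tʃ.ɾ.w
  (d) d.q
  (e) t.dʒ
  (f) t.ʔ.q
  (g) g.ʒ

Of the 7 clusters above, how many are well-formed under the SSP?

4

(a) v.f: profile 3-3 — violates.
(b) v.ɾ: profile 3-6 — obeys.
(c) tʃ.ɾ.w: profile 2-6-7 — obeys.
(d) d.q: profile 1-1 — violates.
(e) t.dʒ: profile 1-2 — obeys.
(f) t.ʔ.q: profile 1-1-1 — violates.
(g) g.ʒ: profile 1-3 — obeys.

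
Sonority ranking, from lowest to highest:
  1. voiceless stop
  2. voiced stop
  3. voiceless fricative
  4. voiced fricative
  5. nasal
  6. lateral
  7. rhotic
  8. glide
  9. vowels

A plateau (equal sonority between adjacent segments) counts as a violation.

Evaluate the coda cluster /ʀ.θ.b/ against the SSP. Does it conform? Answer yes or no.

yes

/ʀ/: rhotic = 7.
/θ/: voiceless fricative = 3.
/b/: voiced stop = 2.
The profile 7-3-2 strictly falls, so the coda cluster satisfies the SSP.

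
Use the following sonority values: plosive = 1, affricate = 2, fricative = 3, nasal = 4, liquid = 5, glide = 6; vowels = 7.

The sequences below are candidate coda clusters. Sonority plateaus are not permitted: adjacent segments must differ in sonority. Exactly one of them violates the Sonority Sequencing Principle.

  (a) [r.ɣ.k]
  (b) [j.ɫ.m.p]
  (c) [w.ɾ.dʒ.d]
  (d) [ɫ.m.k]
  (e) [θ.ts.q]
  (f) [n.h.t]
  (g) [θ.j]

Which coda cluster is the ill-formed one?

g

(a) 5-3-1 → obeys
(b) 6-5-4-1 → obeys
(c) 6-5-2-1 → obeys
(d) 5-4-1 → obeys
(e) 3-2-1 → obeys
(f) 4-3-1 → obeys
(g) 3-6 → violates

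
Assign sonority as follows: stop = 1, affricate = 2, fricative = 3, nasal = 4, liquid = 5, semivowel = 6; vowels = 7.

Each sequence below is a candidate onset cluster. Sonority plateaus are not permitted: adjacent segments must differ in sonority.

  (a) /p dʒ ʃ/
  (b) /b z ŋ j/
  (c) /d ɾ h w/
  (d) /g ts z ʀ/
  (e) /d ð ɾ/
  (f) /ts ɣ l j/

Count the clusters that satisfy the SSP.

5

(a) 1-2-3 → obeys
(b) 1-3-4-6 → obeys
(c) 1-5-3-6 → violates
(d) 1-2-3-5 → obeys
(e) 1-3-5 → obeys
(f) 2-3-5-6 → obeys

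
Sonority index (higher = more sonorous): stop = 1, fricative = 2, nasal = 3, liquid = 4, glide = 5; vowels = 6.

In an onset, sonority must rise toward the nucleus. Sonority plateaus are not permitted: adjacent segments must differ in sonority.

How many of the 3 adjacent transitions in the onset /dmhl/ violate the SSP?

1

/d/ — stop, sonority 1.
/m/ — nasal, sonority 3.
/h/ — fricative, sonority 2.
/l/ — liquid, sonority 4.
/d/→/m/: 1→3 (rises) — ok.
/m/→/h/: 3→2 (does not rise) — violation.
/h/→/l/: 2→4 (rises) — ok.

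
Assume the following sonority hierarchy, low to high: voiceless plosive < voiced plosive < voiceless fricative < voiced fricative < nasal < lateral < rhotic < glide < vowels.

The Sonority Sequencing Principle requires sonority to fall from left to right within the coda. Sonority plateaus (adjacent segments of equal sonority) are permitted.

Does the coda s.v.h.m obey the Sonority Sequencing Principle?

/s/ is a voiceless fricative (sonority 3).
/v/ is a voiced fricative (sonority 4).
/h/ is a voiceless fricative (sonority 3).
/m/ is a nasal (sonority 5).
The profile is 3-4-3-5. Between /s/ (3) and /v/ (4) sonority does not fall, so the cluster violates the SSP.

no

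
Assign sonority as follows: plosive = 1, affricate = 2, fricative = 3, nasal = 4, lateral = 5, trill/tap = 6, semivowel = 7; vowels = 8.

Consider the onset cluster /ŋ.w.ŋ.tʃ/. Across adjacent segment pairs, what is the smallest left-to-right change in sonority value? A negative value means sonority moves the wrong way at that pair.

-3

/ŋ/ is a nasal (sonority 4).
/w/ is a semivowel (sonority 7).
/ŋ/ is a nasal (sonority 4).
/tʃ/ is an affricate (sonority 2).
/ŋ/→/w/: change +3.
/w/→/ŋ/: change -3.
/ŋ/→/tʃ/: change -2.
Minimum = -3.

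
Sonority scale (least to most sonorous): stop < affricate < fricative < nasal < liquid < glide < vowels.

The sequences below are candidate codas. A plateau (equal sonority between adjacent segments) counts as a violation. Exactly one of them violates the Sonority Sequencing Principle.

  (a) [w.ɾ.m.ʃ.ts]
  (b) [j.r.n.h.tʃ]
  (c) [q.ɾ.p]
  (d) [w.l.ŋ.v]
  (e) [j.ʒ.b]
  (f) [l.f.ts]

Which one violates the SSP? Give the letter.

c

(a) [w.ɾ.m.ʃ.ts]: profile 6-5-4-3-2 — obeys.
(b) [j.r.n.h.tʃ]: profile 6-5-4-3-2 — obeys.
(c) [q.ɾ.p]: profile 1-5-1 — violates.
(d) [w.l.ŋ.v]: profile 6-5-4-3 — obeys.
(e) [j.ʒ.b]: profile 6-3-1 — obeys.
(f) [l.f.ts]: profile 5-3-2 — obeys.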